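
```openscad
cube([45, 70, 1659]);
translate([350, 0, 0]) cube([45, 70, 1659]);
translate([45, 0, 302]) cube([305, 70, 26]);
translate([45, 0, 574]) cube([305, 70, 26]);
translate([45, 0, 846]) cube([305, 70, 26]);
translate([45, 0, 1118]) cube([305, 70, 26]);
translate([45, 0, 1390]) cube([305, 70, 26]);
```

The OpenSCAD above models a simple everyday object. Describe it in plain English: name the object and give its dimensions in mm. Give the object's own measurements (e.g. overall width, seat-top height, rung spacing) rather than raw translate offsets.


A straight ladder. Two 45×70 mm vertical rails, 1659 mm tall, stand 395 mm apart (outside-to-outside) with their front faces coplanar on the −y side. 5 rungs, each 70 mm deep and 26 mm tall, span between the inner faces of the rails, front faces flush with the rails. The lowest rung's underside is at z = 302 mm and rungs are spaced 272 mm apart (underside to underside).


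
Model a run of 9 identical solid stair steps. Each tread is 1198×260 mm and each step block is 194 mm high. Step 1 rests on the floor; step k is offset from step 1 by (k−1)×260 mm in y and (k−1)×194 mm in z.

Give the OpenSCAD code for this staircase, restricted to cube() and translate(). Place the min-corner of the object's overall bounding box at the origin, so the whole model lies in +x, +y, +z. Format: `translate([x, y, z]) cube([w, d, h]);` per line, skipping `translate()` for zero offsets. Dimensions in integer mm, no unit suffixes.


cube([1198, 260, 194]);
translate([0, 260, 194]) cube([1198, 260, 194]);
translate([0, 520, 388]) cube([1198, 260, 194]);
translate([0, 780, 582]) cube([1198, 260, 194]);
translate([0, 1040, 776]) cube([1198, 260, 194]);
translate([0, 1300, 970]) cube([1198, 260, 194]);
translate([0, 1560, 1164]) cube([1198, 260, 194]);
translate([0, 1820, 1358]) cube([1198, 260, 194]);
translate([0, 2080, 1552]) cube([1198, 260, 194]);


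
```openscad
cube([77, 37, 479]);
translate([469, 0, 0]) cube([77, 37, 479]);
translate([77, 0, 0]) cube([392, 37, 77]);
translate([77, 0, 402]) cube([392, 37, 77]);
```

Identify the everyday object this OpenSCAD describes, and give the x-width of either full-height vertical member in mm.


A picture frame. The border width is 77 mm.

Four thin pieces enclosing a rectangular opening — a picture frame. The two full-height stiles are 479 mm tall; the top rail sits at z = 402 and is 77 mm tall, so the border above the opening is 479 − 402 = 77 mm, matching the stile x-width.


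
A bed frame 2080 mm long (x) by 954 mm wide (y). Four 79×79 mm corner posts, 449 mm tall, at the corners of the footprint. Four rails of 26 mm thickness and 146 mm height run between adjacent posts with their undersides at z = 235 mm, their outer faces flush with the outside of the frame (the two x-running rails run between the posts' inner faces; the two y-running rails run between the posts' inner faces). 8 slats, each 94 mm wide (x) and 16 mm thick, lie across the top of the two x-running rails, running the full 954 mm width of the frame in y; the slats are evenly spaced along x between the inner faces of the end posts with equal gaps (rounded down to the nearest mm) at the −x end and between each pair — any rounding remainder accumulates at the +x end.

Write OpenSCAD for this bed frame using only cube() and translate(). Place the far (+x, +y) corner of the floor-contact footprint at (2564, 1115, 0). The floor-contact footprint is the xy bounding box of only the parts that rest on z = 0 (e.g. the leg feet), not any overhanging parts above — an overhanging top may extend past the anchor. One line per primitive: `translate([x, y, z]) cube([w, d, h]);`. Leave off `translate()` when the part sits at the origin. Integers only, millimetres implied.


translate([484, 161, 0]) cube([79, 79, 449]);
translate([484, 1036, 0]) cube([79, 79, 449]);
translate([2485, 161, 0]) cube([79, 79, 449]);
translate([2485, 1036, 0]) cube([79, 79, 449]);
translate([563, 161, 235]) cube([1922, 26, 146]);
translate([563, 1089, 235]) cube([1922, 26, 146]);
translate([484, 240, 235]) cube([26, 796, 146]);
translate([2538, 240, 235]) cube([26, 796, 146]);
translate([693, 161, 381]) cube([94, 954, 16]);
translate([917, 161, 381]) cube([94, 954, 16]);
translate([1141, 161, 381]) cube([94, 954, 16]);
translate([1365, 161, 381]) cube([94, 954, 16]);
translate([1589, 161, 381]) cube([94, 954, 16]);
translate([1813, 161, 381]) cube([94, 954, 16]);
translate([2037, 161, 381]) cube([94, 954, 16]);
translate([2261, 161, 381]) cube([94, 954, 16]);


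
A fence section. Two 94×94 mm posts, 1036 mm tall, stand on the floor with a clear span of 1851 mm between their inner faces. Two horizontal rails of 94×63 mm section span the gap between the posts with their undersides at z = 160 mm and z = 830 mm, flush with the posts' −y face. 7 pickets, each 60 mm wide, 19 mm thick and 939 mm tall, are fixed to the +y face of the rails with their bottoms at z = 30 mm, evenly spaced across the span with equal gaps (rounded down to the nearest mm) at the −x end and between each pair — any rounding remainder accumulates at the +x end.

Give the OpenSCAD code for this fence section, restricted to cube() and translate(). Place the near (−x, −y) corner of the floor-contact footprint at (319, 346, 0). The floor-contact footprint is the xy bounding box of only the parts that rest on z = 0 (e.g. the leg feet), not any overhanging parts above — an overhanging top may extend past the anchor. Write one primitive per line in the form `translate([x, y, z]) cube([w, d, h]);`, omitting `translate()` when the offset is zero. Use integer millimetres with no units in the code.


translate([319, 346, 0]) cube([94, 94, 1036]);
translate([2264, 346, 0]) cube([94, 94, 1036]);
translate([413, 346, 160]) cube([1851, 94, 63]);
translate([413, 346, 830]) cube([1851, 94, 63]);
translate([591, 440, 30]) cube([60, 19, 939]);
translate([829, 440, 30]) cube([60, 19, 939]);
translate([1067, 440, 30]) cube([60, 19, 939]);
translate([1305, 440, 30]) cube([60, 19, 939]);
translate([1543, 440, 30]) cube([60, 19, 939]);
translate([1781, 440, 30]) cube([60, 19, 939]);
translate([2019, 440, 30]) cube([60, 19, 939]);


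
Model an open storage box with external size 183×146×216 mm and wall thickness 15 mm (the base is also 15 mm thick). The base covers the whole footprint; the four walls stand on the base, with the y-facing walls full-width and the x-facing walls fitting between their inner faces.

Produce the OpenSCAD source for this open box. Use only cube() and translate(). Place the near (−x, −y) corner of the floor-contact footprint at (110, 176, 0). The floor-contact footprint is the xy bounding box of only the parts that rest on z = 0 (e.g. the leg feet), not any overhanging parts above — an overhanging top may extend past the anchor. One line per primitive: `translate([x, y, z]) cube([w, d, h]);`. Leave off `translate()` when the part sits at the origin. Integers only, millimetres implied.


translate([110, 176, 0]) cube([183, 146, 15]);
translate([110, 176, 15]) cube([183, 15, 201]);
translate([110, 307, 15]) cube([183, 15, 201]);
translate([110, 191, 15]) cube([15, 116, 201]);
translate([278, 191, 15]) cube([15, 116, 201]);


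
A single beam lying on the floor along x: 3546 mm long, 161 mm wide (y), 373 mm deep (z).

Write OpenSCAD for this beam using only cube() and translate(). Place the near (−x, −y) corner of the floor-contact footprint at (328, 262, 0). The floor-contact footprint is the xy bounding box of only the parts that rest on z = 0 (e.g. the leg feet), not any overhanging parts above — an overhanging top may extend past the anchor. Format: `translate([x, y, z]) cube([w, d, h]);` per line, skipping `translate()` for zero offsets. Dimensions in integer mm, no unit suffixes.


translate([328, 262, 0]) cube([3546, 161, 373]);


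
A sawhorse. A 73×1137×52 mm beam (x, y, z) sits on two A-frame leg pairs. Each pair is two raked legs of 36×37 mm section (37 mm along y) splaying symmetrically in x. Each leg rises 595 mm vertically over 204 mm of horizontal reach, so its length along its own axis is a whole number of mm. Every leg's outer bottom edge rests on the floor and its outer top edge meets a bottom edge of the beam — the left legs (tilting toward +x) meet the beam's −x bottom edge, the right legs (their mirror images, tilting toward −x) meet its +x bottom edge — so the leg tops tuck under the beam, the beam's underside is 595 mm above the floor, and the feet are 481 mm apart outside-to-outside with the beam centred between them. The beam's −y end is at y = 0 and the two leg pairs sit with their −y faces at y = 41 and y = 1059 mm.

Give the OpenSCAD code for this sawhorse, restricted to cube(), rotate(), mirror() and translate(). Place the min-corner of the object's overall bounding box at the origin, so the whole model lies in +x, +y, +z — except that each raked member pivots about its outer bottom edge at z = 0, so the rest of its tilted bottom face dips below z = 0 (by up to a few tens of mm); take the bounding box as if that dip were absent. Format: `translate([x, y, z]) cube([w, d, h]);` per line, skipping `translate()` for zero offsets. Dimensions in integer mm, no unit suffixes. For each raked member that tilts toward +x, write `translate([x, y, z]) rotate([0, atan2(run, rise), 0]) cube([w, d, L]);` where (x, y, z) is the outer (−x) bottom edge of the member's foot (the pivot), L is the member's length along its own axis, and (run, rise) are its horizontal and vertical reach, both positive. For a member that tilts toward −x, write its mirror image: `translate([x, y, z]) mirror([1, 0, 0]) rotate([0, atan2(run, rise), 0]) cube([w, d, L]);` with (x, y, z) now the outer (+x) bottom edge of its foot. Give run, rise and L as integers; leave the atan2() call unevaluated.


// leg length = √(204² + 595²) = 629
// right-leg outer foot x = 2·204 + 73 = 481
// beam min-corner = (204, 0, 595)
translate([204, 0, 595]) cube([73, 1137, 52]);
translate([0, 41, 0]) rotate([0, atan2(204, 595), 0]) cube([36, 37, 629]);
translate([481, 41, 0]) mirror([1, 0, 0]) rotate([0, atan2(204, 595), 0]) cube([36, 37, 629]);
translate([0, 1059, 0]) rotate([0, atan2(204, 595), 0]) cube([36, 37, 629]);
translate([481, 1059, 0]) mirror([1, 0, 0]) rotate([0, atan2(204, 595), 0]) cube([36, 37, 629]);


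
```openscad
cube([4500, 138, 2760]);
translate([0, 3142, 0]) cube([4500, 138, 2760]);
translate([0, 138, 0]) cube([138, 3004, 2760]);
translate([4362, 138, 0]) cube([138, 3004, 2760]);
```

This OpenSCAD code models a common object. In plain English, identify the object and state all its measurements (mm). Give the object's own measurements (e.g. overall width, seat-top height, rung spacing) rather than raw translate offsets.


The wall frame of a small rectangular building: four walls, each 2760 mm tall and 138 mm thick, enclosing a footprint 4500 mm (x) by 3280 mm (y) outside-to-outside, with no floor or roof. The front and back walls (the −y and +y sides) span the full width; the two side walls fit between them.


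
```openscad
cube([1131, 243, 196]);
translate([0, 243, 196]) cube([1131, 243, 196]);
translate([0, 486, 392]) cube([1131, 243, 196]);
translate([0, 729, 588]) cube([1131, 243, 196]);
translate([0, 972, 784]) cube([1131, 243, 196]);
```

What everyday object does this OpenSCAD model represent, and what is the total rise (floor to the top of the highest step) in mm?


A staircase. The total rise is 980 mm.

5 identical blocks, each offset up and back from the previous — a staircase. Each step is 196 mm tall and there are 5 of them, so the total rise is 5 × 196 = 980 mm.


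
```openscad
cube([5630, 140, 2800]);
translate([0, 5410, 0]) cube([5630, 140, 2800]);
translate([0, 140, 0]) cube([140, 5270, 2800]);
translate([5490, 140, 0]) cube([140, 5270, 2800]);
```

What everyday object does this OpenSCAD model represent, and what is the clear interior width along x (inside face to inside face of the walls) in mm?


A house (or room) frame. The interior width is 5350 mm.

Four 2800 mm walls enclosing a rectangle with no floor or roof — a room or house frame. Outside width is 5630 mm and wall thickness is 140 mm, so the interior width is 5630 − 2 × 140 = 5350 mm.


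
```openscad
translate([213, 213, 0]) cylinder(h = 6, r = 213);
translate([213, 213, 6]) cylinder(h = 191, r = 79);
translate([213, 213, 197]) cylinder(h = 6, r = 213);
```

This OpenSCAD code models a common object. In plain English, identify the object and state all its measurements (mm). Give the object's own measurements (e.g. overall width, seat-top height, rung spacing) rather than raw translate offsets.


A spool: two coaxial disc flanges of radius 213 mm and thickness 6 mm, joined by a core cylinder of radius 79 mm and height 191 mm. The lower flange rests on z = 0 and the three cylinders share a vertical axis.


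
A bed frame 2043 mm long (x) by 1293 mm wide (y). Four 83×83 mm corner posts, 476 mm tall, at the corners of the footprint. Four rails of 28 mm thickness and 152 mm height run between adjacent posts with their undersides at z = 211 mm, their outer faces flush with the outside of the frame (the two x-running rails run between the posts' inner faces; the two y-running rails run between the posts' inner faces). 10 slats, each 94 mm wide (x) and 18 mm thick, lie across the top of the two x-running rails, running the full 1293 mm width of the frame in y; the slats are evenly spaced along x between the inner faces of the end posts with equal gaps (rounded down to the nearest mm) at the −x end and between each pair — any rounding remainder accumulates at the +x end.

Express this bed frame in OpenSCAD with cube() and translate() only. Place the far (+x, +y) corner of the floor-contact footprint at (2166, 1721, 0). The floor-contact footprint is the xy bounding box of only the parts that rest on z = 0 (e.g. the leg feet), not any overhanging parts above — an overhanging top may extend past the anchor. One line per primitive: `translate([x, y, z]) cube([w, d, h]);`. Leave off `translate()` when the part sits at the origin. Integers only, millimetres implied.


// slat z = rail_z + rail_h = 211 + 152 = 363
// slat gap = ⌊(1877 − 10·94) / 11⌋ = 85
translate([123, 428, 0]) cube([83, 83, 476]);
translate([123, 1638, 0]) cube([83, 83, 476]);
translate([2083, 428, 0]) cube([83, 83, 476]);
translate([2083, 1638, 0]) cube([83, 83, 476]);
translate([206, 428, 211]) cube([1877, 28, 152]);
translate([206, 1693, 211]) cube([1877, 28, 152]);
translate([123, 511, 211]) cube([28, 1127, 152]);
translate([2138, 511, 211]) cube([28, 1127, 152]);
translate([291, 428, 363]) cube([94, 1293, 18]);
translate([470, 428, 363]) cube([94, 1293, 18]);
translate([649, 428, 363]) cube([94, 1293, 18]);
translate([828, 428, 363]) cube([94, 1293, 18]);
translate([1007, 428, 363]) cube([94, 1293, 18]);
translate([1186, 428, 363]) cube([94, 1293, 18]);
translate([1365, 428, 363]) cube([94, 1293, 18]);
translate([1544, 428, 363]) cube([94, 1293, 18]);
translate([1723, 428, 363]) cube([94, 1293, 18]);
translate([1902, 428, 363]) cube([94, 1293, 18]);


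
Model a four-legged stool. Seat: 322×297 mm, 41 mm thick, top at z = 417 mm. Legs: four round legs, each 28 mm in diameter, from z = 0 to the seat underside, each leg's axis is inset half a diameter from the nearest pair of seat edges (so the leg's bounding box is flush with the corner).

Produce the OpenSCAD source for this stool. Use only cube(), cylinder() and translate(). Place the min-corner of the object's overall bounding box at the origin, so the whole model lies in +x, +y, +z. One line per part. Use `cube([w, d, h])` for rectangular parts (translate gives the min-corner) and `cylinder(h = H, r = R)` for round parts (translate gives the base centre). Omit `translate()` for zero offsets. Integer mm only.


translate([0, 0, 376]) cube([322, 297, 41]);
translate([14, 14, 0]) cylinder(h = 376, r = 14);
translate([308, 14, 0]) cylinder(h = 376, r = 14);
translate([14, 283, 0]) cylinder(h = 376, r = 14);
translate([308, 283, 0]) cylinder(h = 376, r = 14);


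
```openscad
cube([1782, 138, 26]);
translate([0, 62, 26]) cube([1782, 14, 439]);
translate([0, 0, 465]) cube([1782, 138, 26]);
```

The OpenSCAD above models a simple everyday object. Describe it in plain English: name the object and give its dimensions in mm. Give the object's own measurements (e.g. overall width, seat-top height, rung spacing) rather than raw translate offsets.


An I-beam lying along x, 1782 mm long. Overall section height 491 mm. Two flanges 138 mm wide (y) and 26 mm thick, one on the floor and one at the top; a web 14 mm thick runs between them, centred on the flange width.


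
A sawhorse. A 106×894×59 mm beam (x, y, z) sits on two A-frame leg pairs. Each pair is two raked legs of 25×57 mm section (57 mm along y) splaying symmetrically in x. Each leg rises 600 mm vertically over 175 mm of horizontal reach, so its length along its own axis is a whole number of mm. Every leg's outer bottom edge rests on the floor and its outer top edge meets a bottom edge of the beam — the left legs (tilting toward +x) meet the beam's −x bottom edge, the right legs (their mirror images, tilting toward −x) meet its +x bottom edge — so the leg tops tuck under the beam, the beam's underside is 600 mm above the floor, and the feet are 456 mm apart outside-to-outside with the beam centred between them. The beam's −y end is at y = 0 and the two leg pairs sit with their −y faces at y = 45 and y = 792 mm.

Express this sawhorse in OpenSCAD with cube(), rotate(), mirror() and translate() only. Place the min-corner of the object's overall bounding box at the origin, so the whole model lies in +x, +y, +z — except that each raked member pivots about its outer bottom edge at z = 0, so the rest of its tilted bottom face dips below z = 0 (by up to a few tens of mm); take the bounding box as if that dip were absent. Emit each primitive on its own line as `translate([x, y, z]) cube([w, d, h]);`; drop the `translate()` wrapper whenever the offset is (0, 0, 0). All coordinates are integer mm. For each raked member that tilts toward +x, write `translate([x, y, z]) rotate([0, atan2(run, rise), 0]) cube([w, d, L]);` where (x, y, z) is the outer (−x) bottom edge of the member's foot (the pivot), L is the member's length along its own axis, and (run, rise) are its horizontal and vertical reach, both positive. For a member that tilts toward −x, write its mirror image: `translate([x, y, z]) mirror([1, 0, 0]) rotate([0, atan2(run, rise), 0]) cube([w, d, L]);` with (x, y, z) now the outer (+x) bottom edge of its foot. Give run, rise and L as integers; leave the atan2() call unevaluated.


// leg length = √(175² + 600²) = 625
// right-leg outer foot x = 2·175 + 106 = 456
// beam min-corner = (175, 0, 600)
translate([175, 0, 600]) cube([106, 894, 59]);
translate([0, 45, 0]) rotate([0, atan2(175, 600), 0]) cube([25, 57, 625]);
translate([456, 45, 0]) mirror([1, 0, 0]) rotate([0, atan2(175, 600), 0]) cube([25, 57, 625]);
translate([0, 792, 0]) rotate([0, atan2(175, 600), 0]) cube([25, 57, 625]);
translate([456, 792, 0]) mirror([1, 0, 0]) rotate([0, atan2(175, 600), 0]) cube([25, 57, 625]);


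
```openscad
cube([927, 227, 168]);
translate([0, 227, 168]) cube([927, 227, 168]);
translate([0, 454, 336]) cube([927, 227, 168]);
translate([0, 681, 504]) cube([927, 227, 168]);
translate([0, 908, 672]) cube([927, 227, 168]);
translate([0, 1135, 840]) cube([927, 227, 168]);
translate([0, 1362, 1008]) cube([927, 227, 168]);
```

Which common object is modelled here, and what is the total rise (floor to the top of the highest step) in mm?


A staircase. The total rise is 1176 mm.

7 identical blocks, each offset up and back from the previous — a staircase. Each step is 168 mm tall and there are 7 of them, so the total rise is 7 × 168 = 1176 mm.


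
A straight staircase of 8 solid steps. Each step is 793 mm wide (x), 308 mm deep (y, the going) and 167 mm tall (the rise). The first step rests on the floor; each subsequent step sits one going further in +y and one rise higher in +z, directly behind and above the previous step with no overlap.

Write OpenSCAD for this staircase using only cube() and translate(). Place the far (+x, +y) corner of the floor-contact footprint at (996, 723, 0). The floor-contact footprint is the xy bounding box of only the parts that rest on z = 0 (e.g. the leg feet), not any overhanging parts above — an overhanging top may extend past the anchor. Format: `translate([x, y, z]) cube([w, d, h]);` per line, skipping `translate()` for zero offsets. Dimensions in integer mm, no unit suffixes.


translate([203, 415, 0]) cube([793, 308, 167]);
translate([203, 723, 167]) cube([793, 308, 167]);
translate([203, 1031, 334]) cube([793, 308, 167]);
translate([203, 1339, 501]) cube([793, 308, 167]);
translate([203, 1647, 668]) cube([793, 308, 167]);
translate([203, 1955, 835]) cube([793, 308, 167]);
translate([203, 2263, 1002]) cube([793, 308, 167]);
translate([203, 2571, 1169]) cube([793, 308, 167]);


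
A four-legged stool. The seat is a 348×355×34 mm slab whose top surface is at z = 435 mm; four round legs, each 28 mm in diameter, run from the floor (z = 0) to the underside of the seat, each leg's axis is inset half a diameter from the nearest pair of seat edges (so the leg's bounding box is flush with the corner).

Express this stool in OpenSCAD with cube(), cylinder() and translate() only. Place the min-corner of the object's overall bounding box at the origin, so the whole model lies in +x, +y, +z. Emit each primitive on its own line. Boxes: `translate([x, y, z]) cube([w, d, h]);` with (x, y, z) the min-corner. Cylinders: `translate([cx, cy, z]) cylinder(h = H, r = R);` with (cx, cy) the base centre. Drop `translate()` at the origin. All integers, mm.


translate([0, 0, 401]) cube([348, 355, 34]);
translate([14, 14, 0]) cylinder(h = 401, r = 14);
translate([334, 14, 0]) cylinder(h = 401, r = 14);
translate([14, 341, 0]) cylinder(h = 401, r = 14);
translate([334, 341, 0]) cylinder(h = 401, r = 14);


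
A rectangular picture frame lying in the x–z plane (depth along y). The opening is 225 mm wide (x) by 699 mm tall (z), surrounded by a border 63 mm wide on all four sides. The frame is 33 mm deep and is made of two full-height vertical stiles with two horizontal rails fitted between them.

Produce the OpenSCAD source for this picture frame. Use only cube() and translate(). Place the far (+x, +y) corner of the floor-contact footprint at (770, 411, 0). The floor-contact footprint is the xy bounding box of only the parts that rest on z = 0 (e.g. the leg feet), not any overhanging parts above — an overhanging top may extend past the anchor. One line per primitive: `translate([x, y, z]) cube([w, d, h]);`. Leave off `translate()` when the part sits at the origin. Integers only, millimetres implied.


translate([419, 378, 0]) cube([63, 33, 825]);
translate([707, 378, 0]) cube([63, 33, 825]);
translate([482, 378, 0]) cube([225, 33, 63]);
translate([482, 378, 762]) cube([225, 33, 63]);


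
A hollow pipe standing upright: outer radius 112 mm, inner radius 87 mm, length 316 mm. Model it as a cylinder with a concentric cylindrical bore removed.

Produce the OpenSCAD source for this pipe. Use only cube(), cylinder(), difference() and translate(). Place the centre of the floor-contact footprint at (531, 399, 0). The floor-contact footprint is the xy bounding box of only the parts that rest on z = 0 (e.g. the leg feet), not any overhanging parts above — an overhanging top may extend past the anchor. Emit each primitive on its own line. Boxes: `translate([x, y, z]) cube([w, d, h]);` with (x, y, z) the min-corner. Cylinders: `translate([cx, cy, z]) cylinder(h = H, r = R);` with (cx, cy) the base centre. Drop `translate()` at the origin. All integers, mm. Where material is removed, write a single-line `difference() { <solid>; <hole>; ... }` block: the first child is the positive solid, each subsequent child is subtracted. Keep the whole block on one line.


difference() { translate([531, 399, 0]) cylinder(h = 316, r = 112); translate([531, 399, 0]) cylinder(h = 316, r = 87); }


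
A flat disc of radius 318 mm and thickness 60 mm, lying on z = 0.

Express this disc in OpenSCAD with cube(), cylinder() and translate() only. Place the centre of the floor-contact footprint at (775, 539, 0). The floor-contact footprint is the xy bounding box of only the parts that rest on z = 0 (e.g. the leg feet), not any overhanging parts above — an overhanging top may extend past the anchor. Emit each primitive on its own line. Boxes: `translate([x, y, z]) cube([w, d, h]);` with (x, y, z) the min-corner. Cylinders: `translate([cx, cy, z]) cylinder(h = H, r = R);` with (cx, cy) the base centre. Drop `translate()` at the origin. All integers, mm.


translate([775, 539, 0]) cylinder(h = 60, r = 318);


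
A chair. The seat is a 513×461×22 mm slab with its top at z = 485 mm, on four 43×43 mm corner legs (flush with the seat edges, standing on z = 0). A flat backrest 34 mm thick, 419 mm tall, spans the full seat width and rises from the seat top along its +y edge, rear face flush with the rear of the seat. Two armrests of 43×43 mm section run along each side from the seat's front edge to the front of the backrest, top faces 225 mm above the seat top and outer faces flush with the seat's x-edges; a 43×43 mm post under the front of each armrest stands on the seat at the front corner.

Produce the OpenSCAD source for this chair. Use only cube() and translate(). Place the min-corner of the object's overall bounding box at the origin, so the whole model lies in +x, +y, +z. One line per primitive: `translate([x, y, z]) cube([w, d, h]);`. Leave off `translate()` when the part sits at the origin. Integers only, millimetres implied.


translate([0, 0, 463]) cube([513, 461, 22]);
cube([43, 43, 463]);
translate([470, 0, 0]) cube([43, 43, 463]);
translate([0, 418, 0]) cube([43, 43, 463]);
translate([470, 418, 0]) cube([43, 43, 463]);
translate([0, 427, 485]) cube([513, 34, 419]);
translate([0, 0, 667]) cube([43, 427, 43]);
translate([470, 0, 667]) cube([43, 427, 43]);
translate([0, 0, 485]) cube([43, 43, 182]);
translate([470, 0, 485]) cube([43, 43, 182]);


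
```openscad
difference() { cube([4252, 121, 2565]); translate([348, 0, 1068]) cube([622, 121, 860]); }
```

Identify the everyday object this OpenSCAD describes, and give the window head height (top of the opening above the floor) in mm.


A wall with a window opening. The window head height is 1928 mm.

A wall with a rectangular opening subtracted — a window. Sill at z = 1068, opening 860 mm tall, so the head is at 1068 + 860 = 1928 mm.


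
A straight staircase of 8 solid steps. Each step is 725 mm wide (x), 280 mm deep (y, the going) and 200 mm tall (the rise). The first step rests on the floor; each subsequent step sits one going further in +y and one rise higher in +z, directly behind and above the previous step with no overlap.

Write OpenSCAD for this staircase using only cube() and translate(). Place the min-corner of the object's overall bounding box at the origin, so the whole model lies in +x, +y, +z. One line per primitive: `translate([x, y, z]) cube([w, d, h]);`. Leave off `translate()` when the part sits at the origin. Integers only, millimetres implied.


cube([725, 280, 200]);
translate([0, 280, 200]) cube([725, 280, 200]);
translate([0, 560, 400]) cube([725, 280, 200]);
translate([0, 840, 600]) cube([725, 280, 200]);
translate([0, 1120, 800]) cube([725, 280, 200]);
translate([0, 1400, 1000]) cube([725, 280, 200]);
translate([0, 1680, 1200]) cube([725, 280, 200]);
translate([0, 1960, 1400]) cube([725, 280, 200]);


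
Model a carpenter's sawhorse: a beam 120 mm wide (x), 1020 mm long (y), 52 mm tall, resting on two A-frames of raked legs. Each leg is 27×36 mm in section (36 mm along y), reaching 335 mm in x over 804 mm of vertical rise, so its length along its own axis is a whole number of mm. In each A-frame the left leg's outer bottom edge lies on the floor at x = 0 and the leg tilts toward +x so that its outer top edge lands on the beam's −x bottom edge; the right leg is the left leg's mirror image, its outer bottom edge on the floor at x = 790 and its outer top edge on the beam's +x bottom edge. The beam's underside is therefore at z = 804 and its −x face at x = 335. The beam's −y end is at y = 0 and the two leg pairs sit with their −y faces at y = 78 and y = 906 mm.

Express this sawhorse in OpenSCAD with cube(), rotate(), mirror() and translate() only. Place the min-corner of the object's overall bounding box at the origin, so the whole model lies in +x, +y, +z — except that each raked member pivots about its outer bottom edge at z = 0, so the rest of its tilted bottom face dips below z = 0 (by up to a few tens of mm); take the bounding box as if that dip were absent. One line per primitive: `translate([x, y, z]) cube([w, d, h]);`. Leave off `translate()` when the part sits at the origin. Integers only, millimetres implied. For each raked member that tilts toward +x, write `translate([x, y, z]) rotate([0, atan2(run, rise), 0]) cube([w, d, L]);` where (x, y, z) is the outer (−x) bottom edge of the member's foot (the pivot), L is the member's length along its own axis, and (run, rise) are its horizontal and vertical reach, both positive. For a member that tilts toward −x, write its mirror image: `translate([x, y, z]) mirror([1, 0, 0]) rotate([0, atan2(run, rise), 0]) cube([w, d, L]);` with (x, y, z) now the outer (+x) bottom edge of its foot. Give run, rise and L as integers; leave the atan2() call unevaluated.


// leg length = √(335² + 804²) = 871
// right-leg outer foot x = 2·335 + 120 = 790
// beam min-corner = (335, 0, 804)
translate([335, 0, 804]) cube([120, 1020, 52]);
translate([0, 78, 0]) rotate([0, atan2(335, 804), 0]) cube([27, 36, 871]);
translate([790, 78, 0]) mirror([1, 0, 0]) rotate([0, atan2(335, 804), 0]) cube([27, 36, 871]);
translate([0, 906, 0]) rotate([0, atan2(335, 804), 0]) cube([27, 36, 871]);
translate([790, 906, 0]) mirror([1, 0, 0]) rotate([0, atan2(335, 804), 0]) cube([27, 36, 871]);


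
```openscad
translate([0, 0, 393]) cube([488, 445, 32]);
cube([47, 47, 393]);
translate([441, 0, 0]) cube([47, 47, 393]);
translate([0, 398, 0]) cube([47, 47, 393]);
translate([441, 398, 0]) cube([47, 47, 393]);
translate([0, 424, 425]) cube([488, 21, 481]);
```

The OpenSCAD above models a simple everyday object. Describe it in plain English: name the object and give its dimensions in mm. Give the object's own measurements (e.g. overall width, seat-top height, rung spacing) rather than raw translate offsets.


A chair. The seat is a 488×445×32 mm slab with its top at z = 425 mm, on four 47×47 mm corner legs (flush with the seat edges, standing on z = 0). A flat backrest 21 mm thick, 481 mm tall, spans the full seat width and rises from the seat top along its +y edge, rear face flush with the rear of the seat.


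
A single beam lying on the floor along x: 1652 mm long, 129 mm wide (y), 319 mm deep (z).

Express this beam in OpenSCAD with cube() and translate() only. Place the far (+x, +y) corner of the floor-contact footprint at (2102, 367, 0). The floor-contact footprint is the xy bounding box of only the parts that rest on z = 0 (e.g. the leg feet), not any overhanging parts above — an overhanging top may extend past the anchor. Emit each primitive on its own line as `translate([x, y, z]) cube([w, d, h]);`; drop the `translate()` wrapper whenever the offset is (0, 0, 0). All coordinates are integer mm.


translate([450, 238, 0]) cube([1652, 129, 319]);


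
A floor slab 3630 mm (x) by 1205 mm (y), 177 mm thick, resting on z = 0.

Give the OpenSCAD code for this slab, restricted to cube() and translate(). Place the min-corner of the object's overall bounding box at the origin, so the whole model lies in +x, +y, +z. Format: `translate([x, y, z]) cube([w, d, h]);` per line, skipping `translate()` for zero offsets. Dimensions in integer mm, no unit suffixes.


cube([3630, 1205, 177]);


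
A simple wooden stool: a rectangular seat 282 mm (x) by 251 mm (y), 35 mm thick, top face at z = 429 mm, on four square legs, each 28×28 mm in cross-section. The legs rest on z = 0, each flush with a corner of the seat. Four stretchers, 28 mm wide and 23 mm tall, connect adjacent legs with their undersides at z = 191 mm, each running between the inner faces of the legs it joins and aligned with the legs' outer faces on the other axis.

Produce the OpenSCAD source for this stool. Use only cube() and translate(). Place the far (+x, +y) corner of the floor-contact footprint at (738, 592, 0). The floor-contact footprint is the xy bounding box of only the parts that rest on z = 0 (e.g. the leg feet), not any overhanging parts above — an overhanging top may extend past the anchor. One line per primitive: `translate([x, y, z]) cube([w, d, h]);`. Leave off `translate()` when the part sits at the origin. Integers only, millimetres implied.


// leg_h = 429 - 35 = 394
// stretcher span = 282 - 2*28 = 226
translate([456, 341, 394]) cube([282, 251, 35]);
translate([456, 341, 0]) cube([28, 28, 394]);
translate([710, 341, 0]) cube([28, 28, 394]);
translate([456, 564, 0]) cube([28, 28, 394]);
translate([710, 564, 0]) cube([28, 28, 394]);
translate([484, 341, 191]) cube([226, 28, 23]);
translate([484, 564, 191]) cube([226, 28, 23]);
translate([456, 369, 191]) cube([28, 195, 23]);
translate([710, 369, 191]) cube([28, 195, 23]);


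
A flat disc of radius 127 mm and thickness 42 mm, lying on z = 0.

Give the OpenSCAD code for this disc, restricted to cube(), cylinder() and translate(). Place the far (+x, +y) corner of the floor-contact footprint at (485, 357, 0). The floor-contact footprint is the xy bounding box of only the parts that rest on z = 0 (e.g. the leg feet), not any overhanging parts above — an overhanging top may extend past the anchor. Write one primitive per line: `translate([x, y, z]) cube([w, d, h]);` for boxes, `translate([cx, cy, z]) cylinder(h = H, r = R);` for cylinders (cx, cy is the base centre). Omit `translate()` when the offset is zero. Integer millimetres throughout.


translate([358, 230, 0]) cylinder(h = 42, r = 127);


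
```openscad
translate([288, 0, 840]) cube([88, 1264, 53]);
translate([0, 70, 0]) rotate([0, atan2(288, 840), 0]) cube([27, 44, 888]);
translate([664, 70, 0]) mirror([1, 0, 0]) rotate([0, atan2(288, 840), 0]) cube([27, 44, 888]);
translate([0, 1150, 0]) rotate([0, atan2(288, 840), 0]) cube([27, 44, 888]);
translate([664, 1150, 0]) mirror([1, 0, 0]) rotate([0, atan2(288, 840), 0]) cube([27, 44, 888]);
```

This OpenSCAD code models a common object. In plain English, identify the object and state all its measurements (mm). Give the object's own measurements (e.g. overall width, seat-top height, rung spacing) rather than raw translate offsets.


A sawhorse. A 88×1264×53 mm beam (x, y, z) sits on two A-frame leg pairs. Each pair is two raked legs of 27×44 mm section (44 mm along y) splaying symmetrically in x. Each leg rises 840 mm vertically over 288 mm of horizontal reach and is 888 mm long along its own axis. Every leg's outer bottom edge rests on the floor and its outer top edge meets a bottom edge of the beam — the left legs (tilting toward +x) meet the beam's −x bottom edge, the right legs (their mirror images, tilting toward −x) meet its +x bottom edge — so the leg tops tuck under the beam, the beam's underside is 840 mm above the floor, and the feet are 664 mm apart outside-to-outside with the beam centred between them. The two leg pairs are set in 70 mm from either end of the beam.


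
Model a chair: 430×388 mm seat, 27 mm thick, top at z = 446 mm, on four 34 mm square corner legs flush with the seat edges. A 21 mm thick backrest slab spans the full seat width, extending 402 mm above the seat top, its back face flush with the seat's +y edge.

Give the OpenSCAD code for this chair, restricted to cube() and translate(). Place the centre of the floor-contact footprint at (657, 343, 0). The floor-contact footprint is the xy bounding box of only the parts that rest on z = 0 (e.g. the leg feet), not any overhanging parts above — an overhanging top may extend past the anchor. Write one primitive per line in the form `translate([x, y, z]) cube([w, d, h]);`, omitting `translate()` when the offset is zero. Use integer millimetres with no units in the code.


// leg_h = 446 - 27 = 419
translate([442, 149, 419]) cube([430, 388, 27]);
translate([442, 149, 0]) cube([34, 34, 419]);
translate([838, 149, 0]) cube([34, 34, 419]);
translate([442, 503, 0]) cube([34, 34, 419]);
translate([838, 503, 0]) cube([34, 34, 419]);
translate([442, 516, 446]) cube([430, 21, 402]);


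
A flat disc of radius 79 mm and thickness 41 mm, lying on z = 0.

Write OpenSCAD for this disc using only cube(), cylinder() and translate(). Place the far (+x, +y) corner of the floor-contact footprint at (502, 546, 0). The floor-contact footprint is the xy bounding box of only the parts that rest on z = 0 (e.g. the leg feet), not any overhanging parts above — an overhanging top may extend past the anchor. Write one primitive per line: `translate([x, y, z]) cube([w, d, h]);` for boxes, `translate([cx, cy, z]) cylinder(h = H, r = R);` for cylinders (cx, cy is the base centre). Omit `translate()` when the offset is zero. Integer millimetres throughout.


translate([423, 467, 0]) cylinder(h = 41, r = 79);


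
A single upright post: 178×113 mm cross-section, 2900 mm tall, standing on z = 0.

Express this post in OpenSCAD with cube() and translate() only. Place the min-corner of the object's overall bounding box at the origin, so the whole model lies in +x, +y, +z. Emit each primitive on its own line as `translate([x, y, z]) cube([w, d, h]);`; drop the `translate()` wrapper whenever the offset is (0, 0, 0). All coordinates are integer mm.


cube([178, 113, 2900]);


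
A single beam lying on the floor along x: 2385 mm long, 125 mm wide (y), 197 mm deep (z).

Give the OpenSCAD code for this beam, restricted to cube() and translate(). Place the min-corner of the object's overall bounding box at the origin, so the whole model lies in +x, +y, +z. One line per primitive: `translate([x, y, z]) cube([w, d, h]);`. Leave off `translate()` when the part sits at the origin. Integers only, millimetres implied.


cube([2385, 125, 197]);


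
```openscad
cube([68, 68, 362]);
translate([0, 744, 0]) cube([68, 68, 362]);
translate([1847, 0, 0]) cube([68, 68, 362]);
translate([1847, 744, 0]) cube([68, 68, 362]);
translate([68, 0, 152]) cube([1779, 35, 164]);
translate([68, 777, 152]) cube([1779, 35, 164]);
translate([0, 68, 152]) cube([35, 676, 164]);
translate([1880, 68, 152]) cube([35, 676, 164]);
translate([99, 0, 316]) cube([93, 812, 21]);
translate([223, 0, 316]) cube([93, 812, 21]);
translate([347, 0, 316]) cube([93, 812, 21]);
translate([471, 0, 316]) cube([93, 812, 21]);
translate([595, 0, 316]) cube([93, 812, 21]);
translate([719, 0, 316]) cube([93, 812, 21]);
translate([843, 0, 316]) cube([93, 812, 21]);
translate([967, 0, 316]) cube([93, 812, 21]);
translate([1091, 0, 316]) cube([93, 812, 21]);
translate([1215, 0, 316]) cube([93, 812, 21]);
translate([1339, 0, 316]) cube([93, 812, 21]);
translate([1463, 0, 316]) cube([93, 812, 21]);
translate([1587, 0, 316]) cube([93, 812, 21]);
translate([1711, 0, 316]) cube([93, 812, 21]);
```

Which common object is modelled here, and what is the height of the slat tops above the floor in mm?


A bed frame. The slat-top height is 337 mm.

Four posts, four rails, and a row of slats — a bed frame. Slats sit on the rails at z = 152 + 164 = 316; with slat thickness 21, the top is 337 mm.


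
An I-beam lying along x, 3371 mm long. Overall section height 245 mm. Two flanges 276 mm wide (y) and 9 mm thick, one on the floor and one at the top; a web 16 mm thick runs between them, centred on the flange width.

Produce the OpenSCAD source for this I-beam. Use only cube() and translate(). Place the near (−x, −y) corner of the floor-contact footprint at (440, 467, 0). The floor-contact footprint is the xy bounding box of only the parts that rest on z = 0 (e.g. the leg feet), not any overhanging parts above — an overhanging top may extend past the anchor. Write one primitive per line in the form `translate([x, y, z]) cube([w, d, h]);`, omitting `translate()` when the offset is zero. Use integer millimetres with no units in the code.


translate([440, 467, 0]) cube([3371, 276, 9]);
translate([440, 597, 9]) cube([3371, 16, 227]);
translate([440, 467, 236]) cube([3371, 276, 9]);
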